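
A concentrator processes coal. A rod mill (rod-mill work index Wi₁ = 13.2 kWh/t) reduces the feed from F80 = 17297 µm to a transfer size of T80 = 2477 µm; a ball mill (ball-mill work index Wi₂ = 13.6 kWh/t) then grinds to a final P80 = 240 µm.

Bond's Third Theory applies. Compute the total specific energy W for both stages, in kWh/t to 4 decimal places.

W = 7.6947 kWh/t

W = 10 Wi (1/√P80 − 1/√F80)  [Bond]
Stage 1 (17297→2477 µm, Wi₁=13.2): W₁ = 10·13.2·(0.020093 − 0.007604) = 1.6486 kWh/t
Stage 2 (2477→240 µm, Wi₂=13.6): W₂ = 10·13.6·(0.064550 − 0.020093) = 6.0462 kWh/t
W = W₁ + W₂ = 1.6486 + 6.0462 = 7.6947 kWh/t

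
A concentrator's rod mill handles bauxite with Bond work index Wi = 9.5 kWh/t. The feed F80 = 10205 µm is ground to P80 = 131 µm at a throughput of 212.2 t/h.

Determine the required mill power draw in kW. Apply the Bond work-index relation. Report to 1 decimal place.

W = 10·Wi·(P80^(-½) − F80^(-½))
W = 10·9.5·(1/√131 − 1/√10205) = 10·9.5·(0.077471) = 7.3598 kWh/t
P = W·T = 7.3598·212.2 = 1561.7 kW

P = 1561.7 kW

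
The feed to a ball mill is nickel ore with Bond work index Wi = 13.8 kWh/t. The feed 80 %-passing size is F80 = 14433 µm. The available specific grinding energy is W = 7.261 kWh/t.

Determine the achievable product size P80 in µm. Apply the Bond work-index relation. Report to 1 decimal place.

W = 10·Wi·[P80^(−½) − F80^(−½)]
1/√P80 = 1/√F80 + W/(10·Wi)
  = 7.2610/(10·13.8) + 1/√14433 = 0.052616 + 0.008324 = 0.060940
P80 = (1/0.060940)² = 16.4097² = 269.28 µm

P80 = 269.3 µm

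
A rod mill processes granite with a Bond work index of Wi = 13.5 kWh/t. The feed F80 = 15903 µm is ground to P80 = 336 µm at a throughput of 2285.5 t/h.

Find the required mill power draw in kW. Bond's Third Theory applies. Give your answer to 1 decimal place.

W = 10·Wi·[P80^(−½) − F80^(−½)]
W = 10·13.5·(1/√336 − 1/√15903) = 10·13.5·(0.046625) = 6.2943 kWh/t
P_mill = W·ṁ = 6.2943·2285.5 = 14385.7 kW

P = 14385.7 kW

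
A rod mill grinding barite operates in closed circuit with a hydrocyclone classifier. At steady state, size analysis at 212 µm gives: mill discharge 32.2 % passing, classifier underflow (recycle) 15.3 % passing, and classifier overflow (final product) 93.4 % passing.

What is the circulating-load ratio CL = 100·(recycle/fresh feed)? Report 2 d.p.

CL = 362.13 %

Classifier node, passing 212 µm:
(1+r)d = ru + o → r = (o−d)/(d−u)
r = (93.4 − 32.2)/(32.2 − 15.3) = 61.2/16.9 = 3.6213
CL = 100·r = 362.13 %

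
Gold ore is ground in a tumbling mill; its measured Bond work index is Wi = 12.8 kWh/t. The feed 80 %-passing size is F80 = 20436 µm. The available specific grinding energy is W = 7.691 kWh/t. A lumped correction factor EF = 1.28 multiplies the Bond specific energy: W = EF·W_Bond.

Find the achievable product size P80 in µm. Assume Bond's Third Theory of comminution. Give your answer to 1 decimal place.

W = 10 Wi / √P80 − 10 Wi / √F80
W_Bond = W / EF = 7.691 / 1.28 = 6.0086 kWh/t
⇒ 1/√P80 = W_Bond/(10 Wi) + 1/√F80
  = 6.0086/(10·12.8) + 1/√20436 = 0.046942 + 0.006995 = 0.053937
P80 = (1/0.053937)² = 18.5400² = 343.73 µm

P80 = 343.7 µm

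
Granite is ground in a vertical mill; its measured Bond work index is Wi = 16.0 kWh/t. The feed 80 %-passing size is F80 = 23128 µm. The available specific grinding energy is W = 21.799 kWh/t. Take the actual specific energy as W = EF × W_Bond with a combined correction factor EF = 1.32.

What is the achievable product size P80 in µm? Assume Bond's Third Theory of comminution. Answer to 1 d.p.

Bond: W = 10·Wi·(1/√P80 − 1/√F80)
W_Bond = W / EF = 21.799 / 1.32 = 16.5144 kWh/t
⇒ 1/√P80 = W_Bond/(10 Wi) + 1/√F80
  = 16.5144/(10·16.0) + 1/√23128 = 0.103215 + 0.006576 = 0.109790
P80 = (1/0.109790)² = 9.1083² = 82.96 µm

P80 = 83.0 µm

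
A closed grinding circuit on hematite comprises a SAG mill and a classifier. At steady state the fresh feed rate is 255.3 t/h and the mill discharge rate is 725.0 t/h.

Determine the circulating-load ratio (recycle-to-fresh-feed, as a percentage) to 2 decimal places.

Mill node: discharge = fresh + recycle.
R = M − F = 725.0 − 255.3 = 469.7 t/h
CL = 100·R/F = 100·469.7/255.3 = 183.98 %

CL = 183.98 %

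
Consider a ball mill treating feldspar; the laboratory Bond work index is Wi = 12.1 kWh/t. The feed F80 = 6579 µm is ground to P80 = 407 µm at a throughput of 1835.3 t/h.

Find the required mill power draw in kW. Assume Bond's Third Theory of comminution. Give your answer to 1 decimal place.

P = 8269.8 kW

W = 10 Wi (1/√P80 − 1/√F80)  [Bond]
W = 10·12.1·(1/√407 − 1/√6579) = 10·12.1·(0.037239) = 4.5060 kWh/t
Power = W × throughput = 4.5060 kWh/t × 1835.3 t/h = 8269.8 kW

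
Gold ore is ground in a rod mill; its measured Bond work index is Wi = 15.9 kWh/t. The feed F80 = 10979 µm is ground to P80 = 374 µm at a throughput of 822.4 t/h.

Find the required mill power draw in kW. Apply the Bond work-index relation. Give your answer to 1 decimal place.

P = 5513.6 kW

W = 10·Wi·[P80^(−½) − F80^(−½)]
W = 10·15.9·(1/√374 − 1/√10979) = 10·15.9·(0.042165) = 6.7042 kWh/t
P = W·T = 6.7042·822.4 = 5513.6 kW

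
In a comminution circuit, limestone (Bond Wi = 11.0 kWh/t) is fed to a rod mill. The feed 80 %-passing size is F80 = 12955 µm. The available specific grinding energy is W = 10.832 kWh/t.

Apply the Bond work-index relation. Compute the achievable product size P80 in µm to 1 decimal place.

P80 = 86.9 µm

Bond:  W = 10 Wi (1/√P − 1/√F)
P80^(−½) = W/(10 Wi) + F80^(−½)
  = 10.8320/(10·11.0) + 1/√12955 = 0.098473 + 0.008786 = 0.107259
P80 = (1/0.107259)² = 9.3233² = 86.92 µm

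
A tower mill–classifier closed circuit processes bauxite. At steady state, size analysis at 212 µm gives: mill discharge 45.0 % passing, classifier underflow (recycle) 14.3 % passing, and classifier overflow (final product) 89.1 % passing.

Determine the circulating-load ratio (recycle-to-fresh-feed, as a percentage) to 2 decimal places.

CL = 143.65 %

Balance %-passing 212 µm (r = R/F):
(1+r)·d = r·u + o ⇒ r = (o−d)/(d−u)
r = (89.1 − 45.0)/(45.0 − 14.3) = 44.1/30.7 = 1.4365
CL = 100·r = 143.65 %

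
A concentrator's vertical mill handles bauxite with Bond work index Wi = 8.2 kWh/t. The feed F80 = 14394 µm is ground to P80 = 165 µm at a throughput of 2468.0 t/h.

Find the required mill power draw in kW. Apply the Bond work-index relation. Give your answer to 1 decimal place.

W = 10·Wi·(P80^(-½) − F80^(-½))
W = 10·8.2·(1/√165 − 1/√14394) = 10·8.2·(0.069515) = 5.7002 kWh/t
P_mill = W·ṁ = 5.7002·2468.0 = 14068.1 kW

P = 14068.1 kW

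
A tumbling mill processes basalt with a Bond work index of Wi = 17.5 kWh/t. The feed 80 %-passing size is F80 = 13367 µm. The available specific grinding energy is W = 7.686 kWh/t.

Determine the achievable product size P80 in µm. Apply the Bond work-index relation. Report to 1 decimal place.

W = 10 Wi / √P80 − 10 Wi / √F80
P80^(−½) = W/(10 Wi) + F80^(−½)
  = 7.6860/(10·17.5) + 1/√13367 = 0.043920 + 0.008649 = 0.052569
P80 = (1/0.052569)² = 19.0225² = 361.86 µm

P80 = 361.9 µm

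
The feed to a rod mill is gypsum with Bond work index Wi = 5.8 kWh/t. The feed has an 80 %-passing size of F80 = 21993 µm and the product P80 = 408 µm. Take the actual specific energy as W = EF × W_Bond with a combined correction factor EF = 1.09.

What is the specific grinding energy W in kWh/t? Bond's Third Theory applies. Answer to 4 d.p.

W = 2.7036 kWh/t

Bond:  W = 10 Wi (1/√P − 1/√F)
1/√408 = 0.049507;  1/√21993 = 0.006743
W = 10·5.8·(0.049507 − 0.006743) = 2.4803 kWh/t
Corrected W = EF·W_Bond = 1.09·2.4803 = 2.7036 kWh/t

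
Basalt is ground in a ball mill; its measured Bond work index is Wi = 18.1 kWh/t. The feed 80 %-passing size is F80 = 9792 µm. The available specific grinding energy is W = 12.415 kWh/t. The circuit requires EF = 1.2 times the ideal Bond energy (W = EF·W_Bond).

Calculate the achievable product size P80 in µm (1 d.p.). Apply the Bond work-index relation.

Bond: W = 10·Wi·(1/√P80 − 1/√F80)
W_Bond = W / EF = 12.415 / 1.2 = 10.3458 kWh/t
⇒ 1/√P80 = W_Bond/(10·Wi) + 1/√F80
  = 10.3458/(10·18.1) + 1/√9792 = 0.057159 + 0.010106 = 0.067265
P80 = (1/0.067265)² = 14.8666² = 221.02 µm

P80 = 221.0 µm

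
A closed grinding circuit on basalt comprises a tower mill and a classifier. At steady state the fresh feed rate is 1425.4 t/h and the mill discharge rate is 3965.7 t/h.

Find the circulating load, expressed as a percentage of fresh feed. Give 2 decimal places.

CL = 178.22 %

Discharge = new feed + return, hence
R = M − F = 3965.7 − 1425.4 = 2540.3 t/h
CL = 100·R/F = 100·2540.3/1425.4 = 178.22 %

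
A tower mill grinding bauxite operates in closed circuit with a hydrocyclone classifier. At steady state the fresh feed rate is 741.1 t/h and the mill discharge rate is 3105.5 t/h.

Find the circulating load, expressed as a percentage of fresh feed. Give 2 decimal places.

Mill node: discharge = fresh + recycle.
R = M − F = 3105.5 − 741.1 = 2364.4 t/h
CL = 100·R/F = 100·2364.4/741.1 = 319.04 %

CL = 319.04 %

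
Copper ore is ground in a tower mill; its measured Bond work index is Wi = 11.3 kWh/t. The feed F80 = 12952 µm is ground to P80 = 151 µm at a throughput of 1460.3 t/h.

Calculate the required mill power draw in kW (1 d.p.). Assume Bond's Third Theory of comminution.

P = 11978.7 kW

W = 10 Wi (1/√P80 − 1/√F80)  [Bond]
W = 10·11.3·(1/√151 − 1/√12952) = 10·11.3·(0.072592) = 8.2029 kWh/t
Power = W × throughput = 8.2029 kWh/t × 1460.3 t/h = 11978.7 kW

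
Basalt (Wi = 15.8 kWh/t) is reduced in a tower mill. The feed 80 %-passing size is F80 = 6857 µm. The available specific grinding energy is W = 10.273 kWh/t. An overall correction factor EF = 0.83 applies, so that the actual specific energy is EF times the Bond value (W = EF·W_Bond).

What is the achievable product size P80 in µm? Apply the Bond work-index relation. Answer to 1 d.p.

P80 = 122.3 µm

W = 10·Wi·[P80^(−½) − F80^(−½)]
W_Bond = W / EF = 10.273 / 0.83 = 12.3771 kWh/t
P80^(−½) = W_Bond/(10 Wi) + F80^(−½)
  = 12.3771/(10·15.8) + 1/√6857 = 0.078336 + 0.012076 = 0.090412
P80 = (1/0.090412)² = 11.0604² = 122.33 µm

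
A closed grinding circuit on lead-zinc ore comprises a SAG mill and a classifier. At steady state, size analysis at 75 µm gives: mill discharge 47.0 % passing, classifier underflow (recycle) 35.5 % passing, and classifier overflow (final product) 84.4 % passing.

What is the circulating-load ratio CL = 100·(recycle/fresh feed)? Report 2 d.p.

Classifier node, passing 75 µm:
r = (o − d)/(d − u)
r = (84.4 − 47.0)/(47.0 − 35.5) = 37.4/11.5 = 3.2522
CL = 100·r = 325.22 %

CL = 325.22 %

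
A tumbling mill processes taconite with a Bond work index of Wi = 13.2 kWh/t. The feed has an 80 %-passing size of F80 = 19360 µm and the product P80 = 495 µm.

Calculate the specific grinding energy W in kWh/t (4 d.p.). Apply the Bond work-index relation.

W = 4.9843 kWh/t

W = 10 Wi / √P80 − 10 Wi / √F80
1/√495 = 0.044947;  1/√19360 = 0.007187
W = 10·13.2·(0.044947 − 0.007187) = 4.9843 kWh/t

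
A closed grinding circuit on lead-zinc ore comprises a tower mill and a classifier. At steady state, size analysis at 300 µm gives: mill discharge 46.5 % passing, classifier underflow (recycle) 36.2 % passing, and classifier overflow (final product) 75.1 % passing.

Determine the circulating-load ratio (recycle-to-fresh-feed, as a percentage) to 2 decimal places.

CL = 277.67 %

Mass balance on the −300 µm fraction:
Fd + Rd = Ru + Fo ⇒ R/F = (o−d)/(d−u)
r = (75.1 − 46.5)/(46.5 − 36.2) = 28.6/10.3 = 2.7767
CL = 100·r = 277.67 %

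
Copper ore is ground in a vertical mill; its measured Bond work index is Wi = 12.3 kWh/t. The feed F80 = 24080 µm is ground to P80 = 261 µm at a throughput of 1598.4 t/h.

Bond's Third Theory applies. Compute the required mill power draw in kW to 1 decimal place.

P = 10902.5 kW

W = 10 Wi (P80^-0.5 − F80^-0.5)
W = 10·12.3·(1/√261 − 1/√24080) = 10·12.3·(0.055454) = 6.8209 kWh/t
Power = W × throughput = 6.8209 kWh/t × 1598.4 t/h = 10902.5 kW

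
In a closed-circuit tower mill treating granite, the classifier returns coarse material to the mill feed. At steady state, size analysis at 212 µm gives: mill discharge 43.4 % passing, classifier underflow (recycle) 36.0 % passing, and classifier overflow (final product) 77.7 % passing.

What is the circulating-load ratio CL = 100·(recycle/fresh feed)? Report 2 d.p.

Classifier node, passing 212 µm:
(1+r)·d = r·u + o ⇒ r = (o−d)/(d−u)
r = (77.7 − 43.4)/(43.4 − 36.0) = 34.3/7.4 = 4.6351
CL = 100·r = 463.51 %

CL = 463.51 %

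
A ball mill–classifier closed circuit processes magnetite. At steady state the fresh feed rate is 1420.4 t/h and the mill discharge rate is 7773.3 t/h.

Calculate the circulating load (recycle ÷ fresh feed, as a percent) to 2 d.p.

Mill node: discharge = fresh + recycle.
R = M − F = 7773.3 − 1420.4 = 6352.9 t/h
CL = 100·R/F = 100·6352.9/1420.4 = 447.26 %

CL = 447.26 %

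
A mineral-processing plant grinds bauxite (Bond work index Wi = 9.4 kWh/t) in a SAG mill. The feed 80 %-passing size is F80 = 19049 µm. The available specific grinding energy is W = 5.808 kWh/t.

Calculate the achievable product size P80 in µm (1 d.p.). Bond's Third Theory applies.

W = 10·Wi·(P80^(-½) − F80^(-½))
⇒ 1/√P80 = W/(10·Wi) + 1/√F80
  = 5.8080/(10·9.4) + 1/√19049 = 0.061787 + 0.007245 = 0.069033
P80 = (1/0.069033)² = 14.4859² = 209.84 µm

P80 = 209.8 µm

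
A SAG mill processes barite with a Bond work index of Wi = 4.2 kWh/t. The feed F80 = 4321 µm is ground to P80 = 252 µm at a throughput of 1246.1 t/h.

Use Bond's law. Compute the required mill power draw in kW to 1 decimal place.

P = 2500.7 kW

Bond: W = 10·Wi·(1/√P80 − 1/√F80)
W = 10·4.2·(1/√252 − 1/√4321) = 10·4.2·(0.047781) = 2.0068 kWh/t
P = W·T = 2.0068·1246.1 = 2500.7 kW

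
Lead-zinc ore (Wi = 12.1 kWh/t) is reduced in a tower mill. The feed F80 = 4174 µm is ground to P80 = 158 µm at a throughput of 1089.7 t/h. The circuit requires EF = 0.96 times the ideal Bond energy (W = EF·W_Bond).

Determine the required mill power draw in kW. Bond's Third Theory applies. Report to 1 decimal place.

P = 8110.9 kW

W = 10·Wi·[P80^(−½) − F80^(−½)]
W = 10·12.1·(1/√158 − 1/√4174) = 10·12.1·(0.064077) = 7.7534 kWh/t
Apply correction: 7.7534 × 0.96 = 7.4432 kWh/t
P_mill = W·ṁ = 7.4432·1089.7 = 8110.9 kW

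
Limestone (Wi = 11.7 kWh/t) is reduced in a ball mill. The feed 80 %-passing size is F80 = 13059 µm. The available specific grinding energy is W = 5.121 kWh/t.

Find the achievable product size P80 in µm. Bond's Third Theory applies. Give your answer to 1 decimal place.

P80 = 362.5 µm

Bond: W = 10·Wi·(1/√P80 − 1/√F80)
P80^(−½) = W/(10 Wi) + F80^(−½)
  = 5.1210/(10·11.7) + 1/√13059 = 0.043769 + 0.008751 = 0.052520
P80 = (1/0.052520)² = 19.0404² = 362.54 µm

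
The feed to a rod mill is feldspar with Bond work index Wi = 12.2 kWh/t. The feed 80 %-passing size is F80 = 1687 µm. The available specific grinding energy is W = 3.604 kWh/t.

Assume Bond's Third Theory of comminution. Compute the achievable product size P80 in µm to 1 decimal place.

W = 10·Wi·(P80^(-½) − F80^(-½))
⇒ 1/√P80 = W/(10 Wi) + 1/√F80
  = 3.6040/(10·12.2) + 1/√1687 = 0.029541 + 0.024347 = 0.053888
P80 = (1/0.053888)² = 18.5571² = 344.36 µm

P80 = 344.4 µm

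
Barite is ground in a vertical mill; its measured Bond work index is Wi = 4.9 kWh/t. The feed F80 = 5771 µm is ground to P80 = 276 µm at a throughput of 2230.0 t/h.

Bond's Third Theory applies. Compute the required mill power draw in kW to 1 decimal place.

Bond: W = 10·Wi·(1/√P80 − 1/√F80)
W = 10·4.9·(1/√276 − 1/√5771) = 10·4.9·(0.047029) = 2.3044 kWh/t
P = W·T = 2.3044·2230.0 = 5138.9 kW

P = 5138.9 kW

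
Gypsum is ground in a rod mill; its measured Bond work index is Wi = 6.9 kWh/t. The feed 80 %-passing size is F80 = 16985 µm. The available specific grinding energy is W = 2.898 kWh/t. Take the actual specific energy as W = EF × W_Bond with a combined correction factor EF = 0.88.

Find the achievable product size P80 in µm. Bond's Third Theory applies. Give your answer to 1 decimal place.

W = 10·Wi·(P80^(-½) − F80^(-½))
W_Bond = W / EF = 2.898 / 0.88 = 3.2932 kWh/t
⇒ 1/√P80 = W_Bond/(10·Wi) + 1/√F80
  = 3.2932/(10·6.9) + 1/√16985 = 0.047727 + 0.007673 = 0.055400
P80 = (1/0.055400)² = 18.0504² = 325.82 µm

P80 = 325.8 µm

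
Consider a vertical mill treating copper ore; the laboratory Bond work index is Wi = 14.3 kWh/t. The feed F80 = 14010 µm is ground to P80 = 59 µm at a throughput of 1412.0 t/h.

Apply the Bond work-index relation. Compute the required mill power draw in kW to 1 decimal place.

W = 10 Wi (P80^-0.5 − F80^-0.5)
W = 10·14.3·(1/√59 − 1/√14010) = 10·14.3·(0.121740) = 17.4089 kWh/t
P_mill = W·ṁ = 17.4089·1412.0 = 24581.3 kW

P = 24581.3 kW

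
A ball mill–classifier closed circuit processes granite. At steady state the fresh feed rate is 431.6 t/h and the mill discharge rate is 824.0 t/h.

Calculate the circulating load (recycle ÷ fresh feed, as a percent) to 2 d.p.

CL = 90.92 %

Discharge = new feed + return, hence
R = M − F = 824.0 − 431.6 = 392.4 t/h
CL = 100·R/F = 100·392.4/431.6 = 90.92 %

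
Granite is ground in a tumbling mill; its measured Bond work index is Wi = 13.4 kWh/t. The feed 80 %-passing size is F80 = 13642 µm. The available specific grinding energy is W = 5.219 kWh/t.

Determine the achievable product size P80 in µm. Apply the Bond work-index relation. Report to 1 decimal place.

P80 = 443.0 µm

Bond: W = 10·Wi·(1/√P80 − 1/√F80)
⇒ 1/√P80 = W/(10·Wi) + 1/√F80
  = 5.2190/(10·13.4) + 1/√13642 = 0.038948 + 0.008562 = 0.047509
P80 = (1/0.047509)² = 21.0484² = 443.04 µm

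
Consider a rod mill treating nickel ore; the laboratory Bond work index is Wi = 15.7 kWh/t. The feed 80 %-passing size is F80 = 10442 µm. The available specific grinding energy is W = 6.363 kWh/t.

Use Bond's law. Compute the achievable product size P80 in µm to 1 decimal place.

Bond:  W = 10 Wi (1/√P − 1/√F)
P80^(−½) = W/(10 Wi) + F80^(−½)
  = 6.3630/(10·15.7) + 1/√10442 = 0.040529 + 0.009786 = 0.050315
P80 = (1/0.050315)² = 19.8749² = 395.01 µm

P80 = 395.0 µm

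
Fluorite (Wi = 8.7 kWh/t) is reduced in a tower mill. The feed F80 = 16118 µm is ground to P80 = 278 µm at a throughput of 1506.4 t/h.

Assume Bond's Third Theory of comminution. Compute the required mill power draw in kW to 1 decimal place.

W = 10·Wi·[P80^(−½) − F80^(−½)]
W = 10·8.7·(1/√278 − 1/√16118) = 10·8.7·(0.052099) = 4.5326 kWh/t
Mill draw = 4.5326 × 1506.4 = 6828.0 kW

P = 6828.0 kW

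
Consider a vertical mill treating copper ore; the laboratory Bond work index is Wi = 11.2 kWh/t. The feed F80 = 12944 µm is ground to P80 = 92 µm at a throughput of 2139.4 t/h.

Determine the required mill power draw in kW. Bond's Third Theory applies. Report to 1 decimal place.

W = 10·Wi·(P80^(-½) − F80^(-½))
W = 10·11.2·(1/√92 − 1/√12944) = 10·11.2·(0.095468) = 10.6924 kWh/t
P_mill = W·ṁ = 10.6924·2139.4 = 22875.3 kW

P = 22875.3 kW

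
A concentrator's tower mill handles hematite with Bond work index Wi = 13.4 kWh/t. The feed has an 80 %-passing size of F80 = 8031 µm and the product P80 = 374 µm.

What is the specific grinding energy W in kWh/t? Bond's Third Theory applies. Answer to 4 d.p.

W = 5.4337 kWh/t

W = 10·Wi·(P80^(-½) − F80^(-½))
1/√374 = 0.051709;  1/√8031 = 0.011159
W = 10·13.4·(0.051709 − 0.011159) = 5.4337 kWh/t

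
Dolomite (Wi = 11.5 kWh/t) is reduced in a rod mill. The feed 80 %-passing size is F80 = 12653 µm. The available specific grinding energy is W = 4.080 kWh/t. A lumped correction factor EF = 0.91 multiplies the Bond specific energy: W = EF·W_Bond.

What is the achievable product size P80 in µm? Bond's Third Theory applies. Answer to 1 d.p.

P80 = 436.3 µm

W = 10 Wi (P80^-0.5 − F80^-0.5)
W_Bond = W / EF = 4.080 / 0.91 = 4.4835 kWh/t
P80^-0.5 = F80^-0.5 + W_Bond/(10 Wi)
  = 4.4835/(10·11.5) + 1/√12653 = 0.038987 + 0.008890 = 0.047877
P80 = (1/0.047877)² = 20.8868² = 436.26 µm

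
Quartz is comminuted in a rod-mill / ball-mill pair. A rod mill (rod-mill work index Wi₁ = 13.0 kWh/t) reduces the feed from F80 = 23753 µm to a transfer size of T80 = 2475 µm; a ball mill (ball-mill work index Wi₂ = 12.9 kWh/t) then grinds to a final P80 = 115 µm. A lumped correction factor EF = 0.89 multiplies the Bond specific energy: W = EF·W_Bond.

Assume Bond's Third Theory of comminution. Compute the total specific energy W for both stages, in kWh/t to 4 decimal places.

W = 10 Wi (P80^-0.5 − F80^-0.5)
Stage 1 (23753→2475 µm, Wi₁=13.0): W₁ = 10·13.0·(0.020101 − 0.006488) = 1.7696 kWh/t
Stage 2 (2475→115 µm, Wi₂=12.9): W₂ = 10·12.9·(0.093250 − 0.020101) = 9.4363 kWh/t
W = W₁ + W₂ = 1.7696 + 9.4363 = 11.2059 kWh/t
With EF = 0.89: W = 11.2059·0.89 = 9.9733 kWh/t

W = 9.9733 kWh/t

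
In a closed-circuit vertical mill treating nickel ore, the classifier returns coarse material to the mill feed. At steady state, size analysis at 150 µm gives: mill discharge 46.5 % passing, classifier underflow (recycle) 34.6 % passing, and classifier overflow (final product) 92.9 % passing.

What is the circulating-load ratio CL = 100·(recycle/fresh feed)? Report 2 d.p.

Balance %-passing 150 µm (r = R/F):
(1+r)·d = r·u + o ⇒ r = (o−d)/(d−u)
r = (92.9 − 46.5)/(46.5 − 34.6) = 46.4/11.9 = 3.8992
CL = 100·r = 389.92 %

CL = 389.92 %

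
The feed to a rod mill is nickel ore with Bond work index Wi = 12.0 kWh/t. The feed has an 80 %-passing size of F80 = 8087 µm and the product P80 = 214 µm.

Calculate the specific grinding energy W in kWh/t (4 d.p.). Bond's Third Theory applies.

W_Bond = 10·Wi·(1/√P₈₀ − 1/√F₈₀)
1/√214 = 0.068359;  1/√8087 = 0.011120
W = 10·12.0·(0.068359 − 0.011120) = 6.8686 kWh/t

W = 6.8686 kWh/t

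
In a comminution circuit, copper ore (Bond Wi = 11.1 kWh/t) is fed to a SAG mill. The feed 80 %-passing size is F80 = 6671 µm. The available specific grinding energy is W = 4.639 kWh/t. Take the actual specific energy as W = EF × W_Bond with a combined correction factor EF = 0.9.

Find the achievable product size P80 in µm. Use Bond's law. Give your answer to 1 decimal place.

W = 10·Wi·(P80^(-½) − F80^(-½))
W_Bond = W / EF = 4.639 / 0.9 = 5.1544 kWh/t
P80^-0.5 = F80^-0.5 + W_Bond/(10 Wi)
  = 5.1544/(10·11.1) + 1/√6671 = 0.046436 + 0.012243 = 0.058680
P80 = (1/0.058680)² = 17.0416² = 290.42 µm

P80 = 290.4 µm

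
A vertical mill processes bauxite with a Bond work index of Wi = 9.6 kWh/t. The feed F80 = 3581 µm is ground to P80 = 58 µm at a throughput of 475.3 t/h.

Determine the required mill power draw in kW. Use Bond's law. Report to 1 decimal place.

W = 10 Wi (P80^-0.5 − F80^-0.5)
W = 10·9.6·(1/√58 − 1/√3581) = 10·9.6·(0.114596) = 11.0012 kWh/t
Power = W × throughput = 11.0012 kWh/t × 475.3 t/h = 5228.9 kW

P = 5228.9 kW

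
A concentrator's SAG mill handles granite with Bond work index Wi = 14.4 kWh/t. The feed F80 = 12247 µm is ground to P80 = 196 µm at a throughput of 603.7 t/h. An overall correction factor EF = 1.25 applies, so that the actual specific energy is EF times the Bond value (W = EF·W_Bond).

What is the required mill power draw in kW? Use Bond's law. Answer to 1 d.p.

P = 6779.9 kW

Bond: W = 10·Wi·(1/√P80 − 1/√F80)
W = 10·14.4·(1/√196 − 1/√12247) = 10·14.4·(0.062392) = 8.9845 kWh/t
Corrected W = EF·W_Bond = 1.25·8.9845 = 11.2306 kWh/t
P = W·T = 11.2306·603.7 = 6779.9 kW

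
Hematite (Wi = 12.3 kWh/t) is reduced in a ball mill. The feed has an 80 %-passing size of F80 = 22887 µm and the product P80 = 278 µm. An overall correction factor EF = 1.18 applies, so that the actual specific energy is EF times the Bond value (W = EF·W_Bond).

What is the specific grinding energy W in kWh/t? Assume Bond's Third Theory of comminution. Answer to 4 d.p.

W = 10 Wi / √P80 − 10 Wi / √F80
1/√278 = 0.059976;  1/√22887 = 0.006610
W = 10·12.3·(0.059976 − 0.006610) = 6.5640 kWh/t
Apply correction: 6.5640 × 1.18 = 7.7455 kWh/t

W = 7.7455 kWh/t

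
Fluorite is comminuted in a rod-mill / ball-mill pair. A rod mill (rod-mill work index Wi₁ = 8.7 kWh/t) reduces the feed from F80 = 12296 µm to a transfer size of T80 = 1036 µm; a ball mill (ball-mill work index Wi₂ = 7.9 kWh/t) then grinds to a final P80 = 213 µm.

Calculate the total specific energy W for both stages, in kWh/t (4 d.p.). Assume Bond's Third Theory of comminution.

W = 4.8770 kWh/t

W = 10 Wi / √P80 − 10 Wi / √F80
Stage 1 (12296→1036 µm, Wi₁=8.7): W₁ = 10·8.7·(0.031068 − 0.009018) = 1.9184 kWh/t
Stage 2 (1036→213 µm, Wi₂=7.9): W₂ = 10·7.9·(0.068519 − 0.031068) = 2.9586 kWh/t
W = W₁ + W₂ = 1.9184 + 2.9586 = 4.8770 kWh/t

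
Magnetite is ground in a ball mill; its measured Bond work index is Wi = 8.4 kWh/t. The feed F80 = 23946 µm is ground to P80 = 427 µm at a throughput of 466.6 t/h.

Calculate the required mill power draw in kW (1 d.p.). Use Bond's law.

W = 10·Wi·(P80^(-½) − F80^(-½))
W = 10·8.4·(1/√427 − 1/√23946) = 10·8.4·(0.041931) = 3.5222 kWh/t
P = W·T = 3.5222·466.6 = 1643.5 kW

P = 1643.5 kW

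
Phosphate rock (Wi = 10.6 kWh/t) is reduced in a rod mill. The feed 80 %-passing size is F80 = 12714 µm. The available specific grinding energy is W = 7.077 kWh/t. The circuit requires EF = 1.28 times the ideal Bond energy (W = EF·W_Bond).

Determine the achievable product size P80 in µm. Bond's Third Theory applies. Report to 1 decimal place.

W = 10 Wi (P80^-0.5 − F80^-0.5)
W_Bond = W / EF = 7.077 / 1.28 = 5.5289 kWh/t
P80^-0.5 = F80^-0.5 + W_Bond/(10 Wi)
  = 5.5289/(10·10.6) + 1/√12714 = 0.052159 + 0.008869 = 0.061028
P80 = (1/0.061028)² = 16.3859² = 268.50 µm

P80 = 268.5 µm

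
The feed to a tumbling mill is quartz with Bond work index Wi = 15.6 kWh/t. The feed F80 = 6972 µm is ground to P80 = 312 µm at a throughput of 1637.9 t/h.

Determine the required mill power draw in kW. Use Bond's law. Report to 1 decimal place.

Bond:  W = 10 Wi (1/√P − 1/√F)
W = 10·15.6·(1/√312 − 1/√6972) = 10·15.6·(0.044638) = 6.9635 kWh/t
P_mill = W·ṁ = 6.9635·1637.9 = 11405.5 kW

P = 11405.5 kW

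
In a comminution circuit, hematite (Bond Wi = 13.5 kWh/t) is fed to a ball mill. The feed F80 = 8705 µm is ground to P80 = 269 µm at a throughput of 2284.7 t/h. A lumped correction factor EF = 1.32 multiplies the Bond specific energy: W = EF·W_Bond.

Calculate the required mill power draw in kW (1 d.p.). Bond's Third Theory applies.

P = 20459.7 kW

W = 10 Wi (P80^-0.5 − F80^-0.5)
W = 10·13.5·(1/√269 − 1/√8705) = 10·13.5·(0.050253) = 6.7842 kWh/t
W_actual = 1.32 × 6.7842 = 8.9551 kWh/t
Power = W × throughput = 8.9551 kWh/t × 2284.7 t/h = 20459.7 kW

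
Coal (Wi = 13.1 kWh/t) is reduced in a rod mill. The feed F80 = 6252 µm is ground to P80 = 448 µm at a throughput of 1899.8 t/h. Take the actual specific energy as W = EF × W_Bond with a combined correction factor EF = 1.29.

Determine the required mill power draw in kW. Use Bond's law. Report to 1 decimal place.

W_Bond = 10·Wi·(1/√P₈₀ − 1/√F₈₀)
W = 10·13.1·(1/√448 − 1/√6252) = 10·13.1·(0.034598) = 4.5324 kWh/t
With EF = 1.29: W = 4.5324·1.29 = 5.8468 kWh/t
Power = W × throughput = 5.8468 kWh/t × 1899.8 t/h = 11107.7 kW

P = 11107.7 kW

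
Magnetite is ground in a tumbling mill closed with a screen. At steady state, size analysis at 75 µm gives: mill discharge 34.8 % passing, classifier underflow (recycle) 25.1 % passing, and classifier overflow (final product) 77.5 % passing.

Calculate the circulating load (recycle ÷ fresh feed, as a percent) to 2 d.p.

Mass balance on the −75 µm fraction:
(1+r)d = ru + o → r = (o−d)/(d−u)
r = (77.5 − 34.8)/(34.8 − 25.1) = 42.7/9.7 = 4.4021
CL = 100·r = 440.21 %

CL = 440.21 %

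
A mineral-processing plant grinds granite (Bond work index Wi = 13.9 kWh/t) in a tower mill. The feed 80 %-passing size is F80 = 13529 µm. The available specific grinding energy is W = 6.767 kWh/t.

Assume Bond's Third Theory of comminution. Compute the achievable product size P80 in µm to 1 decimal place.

W = 10·Wi·(P80^(-½) − F80^(-½))
1/√P80 = 1/√F80 + W/(10·Wi)
  = 6.7670/(10·13.9) + 1/√13529 = 0.048683 + 0.008597 = 0.057281
P80 = (1/0.057281)² = 17.4578² = 304.78 µm

P80 = 304.8 µm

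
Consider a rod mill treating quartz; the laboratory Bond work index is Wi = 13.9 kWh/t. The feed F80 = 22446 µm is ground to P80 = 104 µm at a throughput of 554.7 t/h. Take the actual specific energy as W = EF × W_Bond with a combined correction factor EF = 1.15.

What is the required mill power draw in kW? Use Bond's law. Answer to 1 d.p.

P = 8102.9 kW

W = 10·Wi·[P80^(−½) − F80^(−½)]
W = 10·13.9·(1/√104 − 1/√22446) = 10·13.9·(0.091383) = 12.7023 kWh/t
W_actual = 1.15 × 12.7023 = 14.6076 kWh/t
P = W·T = 14.6076·554.7 = 8102.9 kW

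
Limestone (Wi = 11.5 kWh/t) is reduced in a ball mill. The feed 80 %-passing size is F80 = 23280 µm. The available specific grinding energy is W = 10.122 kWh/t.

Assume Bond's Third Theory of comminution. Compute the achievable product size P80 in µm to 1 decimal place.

W = 10 Wi / √P80 − 10 Wi / √F80
⇒ 1/√P80 = W/(10·Wi) + 1/√F80
  = 10.1220/(10·11.5) + 1/√23280 = 0.088017 + 0.006554 = 0.094571
P80 = (1/0.094571)² = 10.5740² = 111.81 µm

P80 = 111.8 µm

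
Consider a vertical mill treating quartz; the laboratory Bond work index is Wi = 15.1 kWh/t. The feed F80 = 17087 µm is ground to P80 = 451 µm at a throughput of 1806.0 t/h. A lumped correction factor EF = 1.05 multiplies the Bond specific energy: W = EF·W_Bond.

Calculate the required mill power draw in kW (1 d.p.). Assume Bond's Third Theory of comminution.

P = 11292.7 kW

W = 10 Wi / √P80 − 10 Wi / √F80
W = 10·15.1·(1/√451 − 1/√17087) = 10·15.1·(0.039438) = 5.9551 kWh/t
Corrected W = EF·W_Bond = 1.05·5.9551 = 6.2529 kWh/t
P_mill = W·ṁ = 6.2529·1806.0 = 11292.7 kW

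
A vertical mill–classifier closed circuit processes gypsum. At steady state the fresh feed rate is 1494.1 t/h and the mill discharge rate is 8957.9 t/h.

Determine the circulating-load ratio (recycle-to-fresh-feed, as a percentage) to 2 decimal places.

CL = 499.55 %

Steady state: M = F + R.
R = M − F = 8957.9 − 1494.1 = 7463.8 t/h
CL = 100·R/F = 100·7463.8/1494.1 = 499.55 %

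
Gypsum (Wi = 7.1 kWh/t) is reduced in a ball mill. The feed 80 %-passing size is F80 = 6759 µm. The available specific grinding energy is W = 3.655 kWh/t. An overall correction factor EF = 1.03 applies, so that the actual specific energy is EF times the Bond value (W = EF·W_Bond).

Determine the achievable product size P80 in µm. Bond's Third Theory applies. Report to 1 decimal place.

Bond:  W = 10 Wi (1/√P − 1/√F)
W_Bond = W / EF = 3.655 / 1.03 = 3.5485 kWh/t
P80^(−½) = W_Bond/(10 Wi) + F80^(−½)
  = 3.5485/(10·7.1) + 1/√6759 = 0.049979 + 0.012164 = 0.062143
P80 = (1/0.062143)² = 16.0919² = 258.95 µm

P80 = 258.9 µm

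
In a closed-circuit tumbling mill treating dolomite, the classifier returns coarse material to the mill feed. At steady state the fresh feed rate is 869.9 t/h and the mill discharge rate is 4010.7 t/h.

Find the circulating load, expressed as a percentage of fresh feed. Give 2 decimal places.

CL = 361.05 %

Mill node: discharge = fresh + recycle.
R = M − F = 4010.7 − 869.9 = 3140.8 t/h
CL = 100·R/F = 100·3140.8/869.9 = 361.05 %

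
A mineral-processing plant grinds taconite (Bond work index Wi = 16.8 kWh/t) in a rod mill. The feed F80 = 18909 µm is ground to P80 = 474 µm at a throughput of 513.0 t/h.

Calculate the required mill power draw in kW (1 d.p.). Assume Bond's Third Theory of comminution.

P = 3331.8 kW

Bond:  W = 10 Wi (1/√P − 1/√F)
W = 10·16.8·(1/√474 − 1/√18909) = 10·16.8·(0.038659) = 6.4948 kWh/t
P_mill = W·ṁ = 6.4948·513.0 = 3331.8 kW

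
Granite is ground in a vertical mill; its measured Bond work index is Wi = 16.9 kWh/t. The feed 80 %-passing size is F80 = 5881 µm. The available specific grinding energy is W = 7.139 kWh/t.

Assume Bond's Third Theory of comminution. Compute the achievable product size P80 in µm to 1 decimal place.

W = 10 Wi / √P80 − 10 Wi / √F80
P80^(−½) = W/(10 Wi) + F80^(−½)
  = 7.1390/(10·16.9) + 1/√5881 = 0.042243 + 0.013040 = 0.055283
P80 = (1/0.055283)² = 18.0889² = 327.21 µm

P80 = 327.2 µm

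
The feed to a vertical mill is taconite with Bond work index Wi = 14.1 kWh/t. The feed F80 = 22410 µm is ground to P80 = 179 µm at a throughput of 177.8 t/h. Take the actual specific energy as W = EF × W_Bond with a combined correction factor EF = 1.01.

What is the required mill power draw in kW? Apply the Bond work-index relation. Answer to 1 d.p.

W = 10 Wi / √P80 − 10 Wi / √F80
W = 10·14.1·(1/√179 − 1/√22410) = 10·14.1·(0.068063) = 9.5969 kWh/t
Corrected W = EF·W_Bond = 1.01·9.5969 = 9.6929 kWh/t
Power = W × throughput = 9.6929 kWh/t × 177.8 t/h = 1723.4 kW

P = 1723.4 kW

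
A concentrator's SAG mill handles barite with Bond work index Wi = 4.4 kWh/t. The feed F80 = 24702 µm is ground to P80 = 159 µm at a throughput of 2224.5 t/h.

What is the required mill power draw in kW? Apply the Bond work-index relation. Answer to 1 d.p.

W = 10 Wi / √P80 − 10 Wi / √F80
W = 10·4.4·(1/√159 − 1/√24702) = 10·4.4·(0.072943) = 3.2095 kWh/t
P = W·T = 3.2095·2224.5 = 7139.5 kW

P = 7139.5 kW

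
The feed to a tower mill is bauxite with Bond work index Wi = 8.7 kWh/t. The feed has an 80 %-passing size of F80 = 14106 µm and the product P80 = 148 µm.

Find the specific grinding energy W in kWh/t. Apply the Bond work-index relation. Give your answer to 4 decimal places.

W = 6.4188 kWh/t

Bond:  W = 10 Wi (1/√P − 1/√F)
1/√148 = 0.082199;  1/√14106 = 0.008420
W = 10·8.7·(0.082199 − 0.008420) = 6.4188 kWh/t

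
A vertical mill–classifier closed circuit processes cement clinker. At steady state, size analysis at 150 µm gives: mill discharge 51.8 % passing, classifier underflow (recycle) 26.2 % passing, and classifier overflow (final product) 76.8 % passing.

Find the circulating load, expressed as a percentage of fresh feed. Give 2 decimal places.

Balance %-passing 150 µm (r = R/F):
(1+r)d = ru + o → r = (o−d)/(d−u)
r = (76.8 − 51.8)/(51.8 − 26.2) = 25.0/25.6 = 0.9766
CL = 100·r = 97.66 %

CL = 97.66 %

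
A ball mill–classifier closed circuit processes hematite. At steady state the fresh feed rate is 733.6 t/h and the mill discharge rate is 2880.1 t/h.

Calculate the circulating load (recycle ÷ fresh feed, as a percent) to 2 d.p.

M = F + R at steady state, so:
R = M − F = 2880.1 − 733.6 = 2146.5 t/h
CL = 100·R/F = 100·2146.5/733.6 = 292.60 %

CL = 292.60 %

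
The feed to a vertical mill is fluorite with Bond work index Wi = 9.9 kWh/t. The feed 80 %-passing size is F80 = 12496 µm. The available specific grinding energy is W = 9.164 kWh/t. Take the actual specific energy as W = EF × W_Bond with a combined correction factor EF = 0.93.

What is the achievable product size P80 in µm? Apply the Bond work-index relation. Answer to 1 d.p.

P80 = 85.0 µm

Bond:  W = 10 Wi (1/√P − 1/√F)
W_Bond = W / EF = 9.164 / 0.93 = 9.8538 kWh/t
P80^(−½) = W_Bond/(10 Wi) + F80^(−½)
  = 9.8538/(10·9.9) + 1/√12496 = 0.099533 + 0.008946 = 0.108479
P80 = (1/0.108479)² = 9.2184² = 84.98 µm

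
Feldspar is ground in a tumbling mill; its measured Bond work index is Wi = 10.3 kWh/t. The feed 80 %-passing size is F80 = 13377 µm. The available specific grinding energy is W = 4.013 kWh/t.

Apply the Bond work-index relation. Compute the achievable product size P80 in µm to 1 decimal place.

P80 = 441.2 µm

W = 10 Wi (P80^-0.5 − F80^-0.5)
⇒ 1/√P80 = W/(10 Wi) + 1/√F80
  = 4.0130/(10·10.3) + 1/√13377 = 0.038961 + 0.008646 = 0.047607
P80 = (1/0.047607)² = 21.0052² = 441.22 µm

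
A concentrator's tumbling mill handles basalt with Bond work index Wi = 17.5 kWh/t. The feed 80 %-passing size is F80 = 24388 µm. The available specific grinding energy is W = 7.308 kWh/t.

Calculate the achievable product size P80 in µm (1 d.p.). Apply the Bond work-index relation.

P80 = 431.1 µm

W = 10·Wi·(P80^(-½) − F80^(-½))
P80^(−½) = W/(10 Wi) + F80^(−½)
  = 7.3080/(10·17.5) + 1/√24388 = 0.041760 + 0.006403 = 0.048163
P80 = (1/0.048163)² = 20.7626² = 431.09 µm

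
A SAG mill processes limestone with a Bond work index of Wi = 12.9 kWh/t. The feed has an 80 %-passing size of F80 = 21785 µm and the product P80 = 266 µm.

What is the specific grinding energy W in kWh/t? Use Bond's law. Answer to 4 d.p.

W = 7.0355 kWh/t

Bond: W = 10·Wi·(1/√P80 − 1/√F80)
1/√266 = 0.061314;  1/√21785 = 0.006775
W = 10·12.9·(0.061314 − 0.006775) = 7.0355 kWh/t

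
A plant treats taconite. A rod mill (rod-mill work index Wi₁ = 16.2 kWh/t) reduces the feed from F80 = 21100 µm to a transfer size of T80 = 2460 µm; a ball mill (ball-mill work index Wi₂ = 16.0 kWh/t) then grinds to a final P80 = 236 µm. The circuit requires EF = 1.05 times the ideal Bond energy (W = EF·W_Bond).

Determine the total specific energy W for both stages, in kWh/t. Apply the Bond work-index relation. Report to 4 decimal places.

W = 10 Wi / √P80 − 10 Wi / √F80
Stage 1 (21100→2460 µm, Wi₁=16.2): W₁ = 10·16.2·(0.020162 − 0.006884) = 2.1510 kWh/t
Stage 2 (2460→236 µm, Wi₂=16.0): W₂ = 10·16.0·(0.065094 − 0.020162) = 7.1892 kWh/t
W = W₁ + W₂ = 2.1510 + 7.1892 = 9.3402 kWh/t
Corrected W = EF·W_Bond = 1.05·9.3402 = 9.8072 kWh/t

W = 9.8072 kWh/t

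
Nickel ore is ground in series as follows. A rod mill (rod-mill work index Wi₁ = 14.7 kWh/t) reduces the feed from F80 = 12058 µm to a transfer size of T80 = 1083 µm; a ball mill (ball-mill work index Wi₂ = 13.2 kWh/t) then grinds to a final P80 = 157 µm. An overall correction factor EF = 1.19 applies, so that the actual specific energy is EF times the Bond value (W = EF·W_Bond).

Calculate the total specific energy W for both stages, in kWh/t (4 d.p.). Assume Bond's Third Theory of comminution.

W = 10 Wi / √P80 − 10 Wi / √F80
Stage 1 (12058→1083 µm, Wi₁=14.7): W₁ = 10·14.7·(0.030387 − 0.009107) = 3.1282 kWh/t
Stage 2 (1083→157 µm, Wi₂=13.2): W₂ = 10·13.2·(0.079809 − 0.030387) = 6.5237 kWh/t
W = W₁ + W₂ = 3.1282 + 6.5237 = 9.6519 kWh/t
With EF = 1.19: W = 9.6519·1.19 = 11.4857 kWh/t

W = 11.4857 kWh/t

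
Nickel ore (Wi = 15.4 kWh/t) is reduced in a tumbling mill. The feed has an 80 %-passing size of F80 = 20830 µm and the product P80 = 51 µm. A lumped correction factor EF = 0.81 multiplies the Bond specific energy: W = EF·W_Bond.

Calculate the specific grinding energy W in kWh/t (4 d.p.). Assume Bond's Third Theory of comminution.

W = 16.6028 kWh/t

W = 10 Wi (P80^-0.5 − F80^-0.5)
1/√51 = 0.140028;  1/√20830 = 0.006929
W = 10·15.4·(0.140028 − 0.006929) = 20.4973 kWh/t
Corrected W = EF·W_Bond = 0.81·20.4973 = 16.6028 kWh/t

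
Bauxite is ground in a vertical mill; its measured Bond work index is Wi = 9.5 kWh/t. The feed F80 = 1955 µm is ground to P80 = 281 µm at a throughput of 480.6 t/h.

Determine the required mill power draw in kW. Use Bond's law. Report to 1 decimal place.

W = 10 Wi / √P80 − 10 Wi / √F80
W = 10·9.5·(1/√281 − 1/√1955) = 10·9.5·(0.037038) = 3.5187 kWh/t
P = W·T = 3.5187·480.6 = 1691.1 kW

P = 1691.1 kW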